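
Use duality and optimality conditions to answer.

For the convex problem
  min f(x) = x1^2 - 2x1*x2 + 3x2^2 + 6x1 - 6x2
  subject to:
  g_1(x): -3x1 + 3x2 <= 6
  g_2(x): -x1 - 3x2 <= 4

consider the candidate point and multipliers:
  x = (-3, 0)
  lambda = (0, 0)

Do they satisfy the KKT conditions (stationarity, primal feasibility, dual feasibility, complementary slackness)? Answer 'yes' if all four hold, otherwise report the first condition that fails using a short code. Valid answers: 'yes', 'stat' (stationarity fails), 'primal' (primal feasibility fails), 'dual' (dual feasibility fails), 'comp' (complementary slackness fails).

Gradient of f: grad f(x) = Q x + c = (0, 0)
Constraint values g_i(x) = a_i^T x - b_i:
  g_1((-3, 0)) = 3
  g_2((-3, 0)) = -1
Stationarity residual: grad f(x) + sum_i lambda_i a_i = (0, 0)
  -> stationarity OK
Primal feasibility (all g_i <= 0): FAILS
Dual feasibility (all lambda_i >= 0): OK
Complementary slackness (lambda_i * g_i(x) = 0 for all i): OK

Verdict: the first failing condition is primal_feasibility -> primal.

primal


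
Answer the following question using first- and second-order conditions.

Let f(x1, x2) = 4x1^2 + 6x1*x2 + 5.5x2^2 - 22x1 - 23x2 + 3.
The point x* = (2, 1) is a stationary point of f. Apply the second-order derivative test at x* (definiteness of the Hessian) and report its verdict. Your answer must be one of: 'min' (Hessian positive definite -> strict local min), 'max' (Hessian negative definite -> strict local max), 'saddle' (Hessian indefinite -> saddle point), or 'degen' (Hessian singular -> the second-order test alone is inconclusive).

Compute the Hessian H = grad^2 f:
  H = [[8, 6], [6, 11]]
Verify stationarity: grad f(x*) = H x* + g = (0, 0).
Eigenvalues of H: 3.3153, 15.6847.
Both eigenvalues > 0, so H is positive definite -> x* is a strict local min.

min


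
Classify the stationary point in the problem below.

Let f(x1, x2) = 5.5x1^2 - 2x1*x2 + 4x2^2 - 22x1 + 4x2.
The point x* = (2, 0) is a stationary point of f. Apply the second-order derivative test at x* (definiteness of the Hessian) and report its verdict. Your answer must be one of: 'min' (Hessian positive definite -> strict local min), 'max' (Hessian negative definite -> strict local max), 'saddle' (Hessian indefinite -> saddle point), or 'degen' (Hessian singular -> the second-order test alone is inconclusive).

Compute the Hessian H = grad^2 f:
  H = [[11, -2], [-2, 8]]
Verify stationarity: grad f(x*) = H x* + g = (0, 0).
Eigenvalues of H: 7, 12.
Both eigenvalues > 0, so H is positive definite -> x* is a strict local min.

min


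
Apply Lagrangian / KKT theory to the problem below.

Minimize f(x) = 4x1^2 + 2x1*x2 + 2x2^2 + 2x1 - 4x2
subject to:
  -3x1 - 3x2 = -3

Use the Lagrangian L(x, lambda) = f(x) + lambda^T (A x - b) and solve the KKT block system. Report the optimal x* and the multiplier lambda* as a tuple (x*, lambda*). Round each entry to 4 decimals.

Form the Lagrangian:
  L(x, lambda) = (1/2) x^T Q x + c^T x + lambda^T (A x - b)
Stationarity (grad_x L = 0): Q x + c + A^T lambda = 0.
Primal feasibility: A x = b.

This gives the KKT block system:
  [ Q   A^T ] [ x     ]   [-c ]
  [ A    0  ] [ lambda ] = [ b ]

Solving the linear system:
  x*      = (-0.5, 1.5)
  lambda* = (0.3333)
  f(x*)   = -3

x* = (-0.5, 1.5), lambda* = (0.3333)


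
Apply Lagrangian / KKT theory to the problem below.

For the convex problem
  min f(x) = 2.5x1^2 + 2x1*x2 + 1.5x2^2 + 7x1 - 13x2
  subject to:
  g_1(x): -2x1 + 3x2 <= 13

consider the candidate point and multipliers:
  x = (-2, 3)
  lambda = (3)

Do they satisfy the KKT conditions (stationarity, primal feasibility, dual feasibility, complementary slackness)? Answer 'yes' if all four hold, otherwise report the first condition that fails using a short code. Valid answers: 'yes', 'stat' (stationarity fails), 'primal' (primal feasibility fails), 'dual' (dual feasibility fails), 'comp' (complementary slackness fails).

Gradient of f: grad f(x) = Q x + c = (3, -8)
Constraint values g_i(x) = a_i^T x - b_i:
  g_1((-2, 3)) = 0
Stationarity residual: grad f(x) + sum_i lambda_i a_i = (-3, 1)
  -> stationarity FAILS
Primal feasibility (all g_i <= 0): OK
Dual feasibility (all lambda_i >= 0): OK
Complementary slackness (lambda_i * g_i(x) = 0 for all i): OK

Verdict: the first failing condition is stationarity -> stat.

stat


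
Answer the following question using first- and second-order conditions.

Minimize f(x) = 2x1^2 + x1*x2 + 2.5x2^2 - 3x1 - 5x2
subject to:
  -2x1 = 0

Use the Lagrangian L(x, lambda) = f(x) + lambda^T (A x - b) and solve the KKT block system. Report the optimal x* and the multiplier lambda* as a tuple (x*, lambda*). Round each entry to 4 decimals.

Form the Lagrangian:
  L(x, lambda) = (1/2) x^T Q x + c^T x + lambda^T (A x - b)
Stationarity (grad_x L = 0): Q x + c + A^T lambda = 0.
Primal feasibility: A x = b.

This gives the KKT block system:
  [ Q   A^T ] [ x     ]   [-c ]
  [ A    0  ] [ lambda ] = [ b ]

Solving the linear system:
  x*      = (0, 1)
  lambda* = (-1)
  f(x*)   = -2.5

x* = (0, 1), lambda* = (-1)


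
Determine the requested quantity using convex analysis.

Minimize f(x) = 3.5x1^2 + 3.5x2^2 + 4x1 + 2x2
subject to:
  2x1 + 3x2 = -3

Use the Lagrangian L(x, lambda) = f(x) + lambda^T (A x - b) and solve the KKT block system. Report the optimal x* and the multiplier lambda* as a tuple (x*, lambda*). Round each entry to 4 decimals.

Form the Lagrangian:
  L(x, lambda) = (1/2) x^T Q x + c^T x + lambda^T (A x - b)
Stationarity (grad_x L = 0): Q x + c + A^T lambda = 0.
Primal feasibility: A x = b.

This gives the KKT block system:
  [ Q   A^T ] [ x     ]   [-c ]
  [ A    0  ] [ lambda ] = [ b ]

Solving the linear system:
  x*      = (-0.7253, -0.5165)
  lambda* = (0.5385)
  f(x*)   = -1.1593

x* = (-0.7253, -0.5165), lambda* = (0.5385)


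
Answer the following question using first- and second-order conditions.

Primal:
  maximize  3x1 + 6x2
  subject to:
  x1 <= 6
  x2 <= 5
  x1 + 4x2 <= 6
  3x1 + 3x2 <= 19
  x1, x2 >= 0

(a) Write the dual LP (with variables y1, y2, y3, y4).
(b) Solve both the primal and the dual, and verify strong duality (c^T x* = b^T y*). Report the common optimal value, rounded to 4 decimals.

The standard primal-dual pair for 'max c^T x s.t. A x <= b, x >= 0' is:
  Dual:  min b^T y  s.t.  A^T y >= c,  y >= 0.

So the dual LP is:
  minimize  6y1 + 5y2 + 6y3 + 19y4
  subject to:
    y1 + y3 + 3y4 >= 3
    y2 + 4y3 + 3y4 >= 6
    y1, y2, y3, y4 >= 0

Solving the primal: x* = (6, 0).
  primal value c^T x* = 18.
Solving the dual: y* = (1.5, 0, 1.5, 0).
  dual value b^T y* = 18.
Strong duality: c^T x* = b^T y*. Confirmed.

18


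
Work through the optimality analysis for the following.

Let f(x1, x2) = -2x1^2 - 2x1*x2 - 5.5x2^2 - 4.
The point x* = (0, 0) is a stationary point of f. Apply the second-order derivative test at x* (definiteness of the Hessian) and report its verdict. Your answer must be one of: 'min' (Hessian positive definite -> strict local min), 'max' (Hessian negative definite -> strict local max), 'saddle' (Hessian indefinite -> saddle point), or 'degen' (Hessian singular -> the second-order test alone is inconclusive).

Compute the Hessian H = grad^2 f:
  H = [[-4, -2], [-2, -11]]
Verify stationarity: grad f(x*) = H x* + g = (0, 0).
Eigenvalues of H: -11.5311, -3.4689.
Both eigenvalues < 0, so H is negative definite -> x* is a strict local max.

max


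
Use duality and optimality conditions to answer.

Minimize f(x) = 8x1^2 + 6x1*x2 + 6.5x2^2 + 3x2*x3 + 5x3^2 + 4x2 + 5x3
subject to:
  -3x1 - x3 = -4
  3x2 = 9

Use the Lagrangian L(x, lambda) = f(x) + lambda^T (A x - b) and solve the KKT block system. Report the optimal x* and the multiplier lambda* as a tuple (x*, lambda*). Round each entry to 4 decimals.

Form the Lagrangian:
  L(x, lambda) = (1/2) x^T Q x + c^T x + lambda^T (A x - b)
Stationarity (grad_x L = 0): Q x + c + A^T lambda = 0.
Primal feasibility: A x = b.

This gives the KKT block system:
  [ Q   A^T ] [ x     ]   [-c ]
  [ A    0  ] [ lambda ] = [ b ]

Solving the linear system:
  x*      = (1.3585, 3, -0.0755)
  lambda* = (13.2453, -16.9748)
  f(x*)   = 108.6887

x* = (1.3585, 3, -0.0755), lambda* = (13.2453, -16.9748)


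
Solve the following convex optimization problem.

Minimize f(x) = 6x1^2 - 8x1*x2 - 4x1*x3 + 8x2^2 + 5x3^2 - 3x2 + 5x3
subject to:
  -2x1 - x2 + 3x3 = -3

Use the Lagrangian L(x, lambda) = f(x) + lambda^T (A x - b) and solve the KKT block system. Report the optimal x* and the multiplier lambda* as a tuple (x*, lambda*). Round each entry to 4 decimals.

Form the Lagrangian:
  L(x, lambda) = (1/2) x^T Q x + c^T x + lambda^T (A x - b)
Stationarity (grad_x L = 0): Q x + c + A^T lambda = 0.
Primal feasibility: A x = b.

This gives the KKT block system:
  [ Q   A^T ] [ x     ]   [-c ]
  [ A    0  ] [ lambda ] = [ b ]

Solving the linear system:
  x*      = (0.1561, 0.3376, -0.7834)
  lambda* = (1.1529)
  f(x*)   = -0.7357

x* = (0.1561, 0.3376, -0.7834), lambda* = (1.1529)


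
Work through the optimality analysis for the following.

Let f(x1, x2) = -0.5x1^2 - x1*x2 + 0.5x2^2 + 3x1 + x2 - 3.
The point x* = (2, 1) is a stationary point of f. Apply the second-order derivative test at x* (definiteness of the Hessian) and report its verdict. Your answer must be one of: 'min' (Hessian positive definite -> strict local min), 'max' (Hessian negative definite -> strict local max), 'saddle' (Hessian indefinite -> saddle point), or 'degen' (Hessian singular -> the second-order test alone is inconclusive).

Compute the Hessian H = grad^2 f:
  H = [[-1, -1], [-1, 1]]
Verify stationarity: grad f(x*) = H x* + g = (0, 0).
Eigenvalues of H: -1.4142, 1.4142.
Eigenvalues have mixed signs, so H is indefinite -> x* is a saddle point.

saddle


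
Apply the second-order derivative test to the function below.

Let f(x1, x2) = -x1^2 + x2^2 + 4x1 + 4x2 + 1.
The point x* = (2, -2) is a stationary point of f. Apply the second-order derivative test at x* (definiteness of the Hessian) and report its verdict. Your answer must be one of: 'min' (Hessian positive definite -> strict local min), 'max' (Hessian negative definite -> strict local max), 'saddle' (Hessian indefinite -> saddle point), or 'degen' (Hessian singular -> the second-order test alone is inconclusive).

Compute the Hessian H = grad^2 f:
  H = [[-2, 0], [0, 2]]
Verify stationarity: grad f(x*) = H x* + g = (0, 0).
Eigenvalues of H: -2, 2.
Eigenvalues have mixed signs, so H is indefinite -> x* is a saddle point.

saddle


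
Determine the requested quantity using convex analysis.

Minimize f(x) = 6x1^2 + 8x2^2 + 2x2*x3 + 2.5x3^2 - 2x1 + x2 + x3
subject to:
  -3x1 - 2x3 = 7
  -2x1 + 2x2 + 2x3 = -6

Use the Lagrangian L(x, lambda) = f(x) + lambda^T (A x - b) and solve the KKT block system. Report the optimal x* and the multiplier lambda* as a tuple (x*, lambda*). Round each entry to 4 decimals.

Form the Lagrangian:
  L(x, lambda) = (1/2) x^T Q x + c^T x + lambda^T (A x - b)
Stationarity (grad_x L = 0): Q x + c + A^T lambda = 0.
Primal feasibility: A x = b.

This gives the KKT block system:
  [ Q   A^T ] [ x     ]   [-c ]
  [ A    0  ] [ lambda ] = [ b ]

Solving the linear system:
  x*      = (-0.2425, -0.1062, -3.1363)
  lambda* = (-3.9607, 3.4861)
  f(x*)   = 22.9423

x* = (-0.2425, -0.1062, -3.1363), lambda* = (-3.9607, 3.4861)


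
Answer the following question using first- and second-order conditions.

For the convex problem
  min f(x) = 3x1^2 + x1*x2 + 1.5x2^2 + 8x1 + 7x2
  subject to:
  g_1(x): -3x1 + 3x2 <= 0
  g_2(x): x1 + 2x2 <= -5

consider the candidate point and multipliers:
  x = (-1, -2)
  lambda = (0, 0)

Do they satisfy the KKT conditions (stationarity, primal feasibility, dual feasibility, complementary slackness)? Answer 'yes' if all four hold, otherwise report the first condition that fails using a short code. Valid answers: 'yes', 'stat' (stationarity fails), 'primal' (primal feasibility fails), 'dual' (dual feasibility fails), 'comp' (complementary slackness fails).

Gradient of f: grad f(x) = Q x + c = (0, 0)
Constraint values g_i(x) = a_i^T x - b_i:
  g_1((-1, -2)) = -3
  g_2((-1, -2)) = 0
Stationarity residual: grad f(x) + sum_i lambda_i a_i = (0, 0)
  -> stationarity OK
Primal feasibility (all g_i <= 0): OK
Dual feasibility (all lambda_i >= 0): OK
Complementary slackness (lambda_i * g_i(x) = 0 for all i): OK

Verdict: yes, KKT holds.

yes


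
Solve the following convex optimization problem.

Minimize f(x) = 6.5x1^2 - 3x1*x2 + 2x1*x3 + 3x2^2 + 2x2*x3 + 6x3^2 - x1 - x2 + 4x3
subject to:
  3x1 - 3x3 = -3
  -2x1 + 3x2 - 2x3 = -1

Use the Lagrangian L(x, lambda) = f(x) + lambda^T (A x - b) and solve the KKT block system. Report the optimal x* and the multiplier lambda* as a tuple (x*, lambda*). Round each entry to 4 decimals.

Form the Lagrangian:
  L(x, lambda) = (1/2) x^T Q x + c^T x + lambda^T (A x - b)
Stationarity (grad_x L = 0): Q x + c + A^T lambda = 0.
Primal feasibility: A x = b.

This gives the KKT block system:
  [ Q   A^T ] [ x     ]   [-c ]
  [ A    0  ] [ lambda ] = [ b ]

Solving the linear system:
  x*      = (-0.5586, -0.4114, 0.4414)
  lambda* = (2.2503, 0.3033)
  f(x*)   = 4.8949

x* = (-0.5586, -0.4114, 0.4414), lambda* = (2.2503, 0.3033)


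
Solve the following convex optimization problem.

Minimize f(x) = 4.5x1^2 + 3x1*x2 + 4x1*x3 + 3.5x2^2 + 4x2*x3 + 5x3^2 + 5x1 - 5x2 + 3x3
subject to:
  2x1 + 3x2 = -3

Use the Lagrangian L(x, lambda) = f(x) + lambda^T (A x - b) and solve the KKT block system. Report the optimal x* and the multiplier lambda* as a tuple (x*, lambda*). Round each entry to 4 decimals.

Form the Lagrangian:
  L(x, lambda) = (1/2) x^T Q x + c^T x + lambda^T (A x - b)
Stationarity (grad_x L = 0): Q x + c + A^T lambda = 0.
Primal feasibility: A x = b.

This gives the KKT block system:
  [ Q   A^T ] [ x     ]   [-c ]
  [ A    0  ] [ lambda ] = [ b ]

Solving the linear system:
  x*      = (-1.2773, -0.1485, 0.2703)
  lambda* = (2.93)
  f(x*)   = 1.9783

x* = (-1.2773, -0.1485, 0.2703), lambda* = (2.93)


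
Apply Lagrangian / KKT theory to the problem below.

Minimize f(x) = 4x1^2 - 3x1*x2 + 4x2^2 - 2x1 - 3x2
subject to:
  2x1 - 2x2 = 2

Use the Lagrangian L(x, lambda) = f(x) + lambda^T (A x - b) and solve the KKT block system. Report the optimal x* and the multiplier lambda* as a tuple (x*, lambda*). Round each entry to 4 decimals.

Form the Lagrangian:
  L(x, lambda) = (1/2) x^T Q x + c^T x + lambda^T (A x - b)
Stationarity (grad_x L = 0): Q x + c + A^T lambda = 0.
Primal feasibility: A x = b.

This gives the KKT block system:
  [ Q   A^T ] [ x     ]   [-c ]
  [ A    0  ] [ lambda ] = [ b ]

Solving the linear system:
  x*      = (1, 0)
  lambda* = (-3)
  f(x*)   = 2

x* = (1, 0), lambda* = (-3)


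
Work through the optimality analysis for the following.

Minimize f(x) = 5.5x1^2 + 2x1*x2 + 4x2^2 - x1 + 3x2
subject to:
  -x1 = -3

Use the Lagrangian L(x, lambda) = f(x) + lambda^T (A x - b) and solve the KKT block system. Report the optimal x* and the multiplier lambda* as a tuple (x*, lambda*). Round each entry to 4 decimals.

Form the Lagrangian:
  L(x, lambda) = (1/2) x^T Q x + c^T x + lambda^T (A x - b)
Stationarity (grad_x L = 0): Q x + c + A^T lambda = 0.
Primal feasibility: A x = b.

This gives the KKT block system:
  [ Q   A^T ] [ x     ]   [-c ]
  [ A    0  ] [ lambda ] = [ b ]

Solving the linear system:
  x*      = (3, -1.125)
  lambda* = (29.75)
  f(x*)   = 41.4375

x* = (3, -1.125), lambda* = (29.75)


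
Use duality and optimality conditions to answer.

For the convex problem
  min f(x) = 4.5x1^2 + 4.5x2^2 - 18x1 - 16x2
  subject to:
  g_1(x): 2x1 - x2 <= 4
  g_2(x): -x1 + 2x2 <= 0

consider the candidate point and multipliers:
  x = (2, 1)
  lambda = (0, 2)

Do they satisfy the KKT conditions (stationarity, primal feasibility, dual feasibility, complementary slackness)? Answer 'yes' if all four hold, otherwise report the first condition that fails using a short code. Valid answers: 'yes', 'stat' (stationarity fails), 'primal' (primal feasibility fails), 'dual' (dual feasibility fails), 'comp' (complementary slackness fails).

Gradient of f: grad f(x) = Q x + c = (0, -7)
Constraint values g_i(x) = a_i^T x - b_i:
  g_1((2, 1)) = -1
  g_2((2, 1)) = 0
Stationarity residual: grad f(x) + sum_i lambda_i a_i = (-2, -3)
  -> stationarity FAILS
Primal feasibility (all g_i <= 0): OK
Dual feasibility (all lambda_i >= 0): OK
Complementary slackness (lambda_i * g_i(x) = 0 for all i): OK

Verdict: the first failing condition is stationarity -> stat.

stat


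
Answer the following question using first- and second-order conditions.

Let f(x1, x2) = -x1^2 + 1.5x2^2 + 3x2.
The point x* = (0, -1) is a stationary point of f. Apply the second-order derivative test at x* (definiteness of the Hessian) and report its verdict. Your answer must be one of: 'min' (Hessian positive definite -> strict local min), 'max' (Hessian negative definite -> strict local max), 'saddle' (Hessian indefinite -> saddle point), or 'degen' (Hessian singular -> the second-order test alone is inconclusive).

Compute the Hessian H = grad^2 f:
  H = [[-2, 0], [0, 3]]
Verify stationarity: grad f(x*) = H x* + g = (0, 0).
Eigenvalues of H: -2, 3.
Eigenvalues have mixed signs, so H is indefinite -> x* is a saddle point.

saddle


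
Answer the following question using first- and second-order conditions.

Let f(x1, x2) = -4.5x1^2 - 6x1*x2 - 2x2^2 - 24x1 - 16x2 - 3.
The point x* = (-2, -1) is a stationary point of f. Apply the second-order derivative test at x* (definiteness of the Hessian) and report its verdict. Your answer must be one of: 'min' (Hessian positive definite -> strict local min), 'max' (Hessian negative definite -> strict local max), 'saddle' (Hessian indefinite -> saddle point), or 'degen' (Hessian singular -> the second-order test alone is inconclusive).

Compute the Hessian H = grad^2 f:
  H = [[-9, -6], [-6, -4]]
Verify stationarity: grad f(x*) = H x* + g = (0, 0).
Eigenvalues of H: -13, 0.
H has a zero eigenvalue (singular; negative semidefinite but not definite), so H is neither positive definite, negative definite, nor indefinite. The second-order test alone is inconclusive -> degen.
(Indeed, f is constant along the null direction of H through x*, so x* is not a strict local extremum.)

degen


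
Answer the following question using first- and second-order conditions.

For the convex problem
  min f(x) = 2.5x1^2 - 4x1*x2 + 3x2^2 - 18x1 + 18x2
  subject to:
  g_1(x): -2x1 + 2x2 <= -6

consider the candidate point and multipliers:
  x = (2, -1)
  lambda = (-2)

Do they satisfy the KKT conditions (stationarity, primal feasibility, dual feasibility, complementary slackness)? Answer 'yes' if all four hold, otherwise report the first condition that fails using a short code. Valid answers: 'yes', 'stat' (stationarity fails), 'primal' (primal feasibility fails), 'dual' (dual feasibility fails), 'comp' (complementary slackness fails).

Gradient of f: grad f(x) = Q x + c = (-4, 4)
Constraint values g_i(x) = a_i^T x - b_i:
  g_1((2, -1)) = 0
Stationarity residual: grad f(x) + sum_i lambda_i a_i = (0, 0)
  -> stationarity OK
Primal feasibility (all g_i <= 0): OK
Dual feasibility (all lambda_i >= 0): FAILS
Complementary slackness (lambda_i * g_i(x) = 0 for all i): OK

Verdict: the first failing condition is dual_feasibility -> dual.

dual


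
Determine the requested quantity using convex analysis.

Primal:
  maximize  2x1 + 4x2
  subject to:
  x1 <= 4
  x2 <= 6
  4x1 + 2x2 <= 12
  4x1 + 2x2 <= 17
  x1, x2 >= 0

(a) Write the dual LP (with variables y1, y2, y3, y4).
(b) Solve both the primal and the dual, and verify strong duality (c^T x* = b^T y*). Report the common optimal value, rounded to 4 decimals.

The standard primal-dual pair for 'max c^T x s.t. A x <= b, x >= 0' is:
  Dual:  min b^T y  s.t.  A^T y >= c,  y >= 0.

So the dual LP is:
  minimize  4y1 + 6y2 + 12y3 + 17y4
  subject to:
    y1 + 4y3 + 4y4 >= 2
    y2 + 2y3 + 2y4 >= 4
    y1, y2, y3, y4 >= 0

Solving the primal: x* = (0, 6).
  primal value c^T x* = 24.
Solving the dual: y* = (0, 3, 0.5, 0).
  dual value b^T y* = 24.
Strong duality: c^T x* = b^T y*. Confirmed.

24


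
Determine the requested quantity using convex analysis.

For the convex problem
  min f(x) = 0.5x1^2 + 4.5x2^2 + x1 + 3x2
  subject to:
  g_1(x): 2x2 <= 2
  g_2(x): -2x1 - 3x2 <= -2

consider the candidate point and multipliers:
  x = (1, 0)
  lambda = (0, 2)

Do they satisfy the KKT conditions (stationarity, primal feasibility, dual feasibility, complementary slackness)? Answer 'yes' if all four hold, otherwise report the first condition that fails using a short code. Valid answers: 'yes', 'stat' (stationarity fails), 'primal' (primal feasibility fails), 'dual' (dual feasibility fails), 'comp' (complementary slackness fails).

Gradient of f: grad f(x) = Q x + c = (2, 3)
Constraint values g_i(x) = a_i^T x - b_i:
  g_1((1, 0)) = -2
  g_2((1, 0)) = 0
Stationarity residual: grad f(x) + sum_i lambda_i a_i = (-2, -3)
  -> stationarity FAILS
Primal feasibility (all g_i <= 0): OK
Dual feasibility (all lambda_i >= 0): OK
Complementary slackness (lambda_i * g_i(x) = 0 for all i): OK

Verdict: the first failing condition is stationarity -> stat.

stat


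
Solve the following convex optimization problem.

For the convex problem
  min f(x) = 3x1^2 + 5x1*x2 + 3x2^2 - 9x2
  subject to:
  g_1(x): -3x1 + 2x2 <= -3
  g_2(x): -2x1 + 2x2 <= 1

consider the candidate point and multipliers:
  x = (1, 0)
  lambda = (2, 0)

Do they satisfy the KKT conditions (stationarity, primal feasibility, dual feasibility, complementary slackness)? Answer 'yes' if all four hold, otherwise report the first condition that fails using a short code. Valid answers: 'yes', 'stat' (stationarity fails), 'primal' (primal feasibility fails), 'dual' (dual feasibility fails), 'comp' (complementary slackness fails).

Gradient of f: grad f(x) = Q x + c = (6, -4)
Constraint values g_i(x) = a_i^T x - b_i:
  g_1((1, 0)) = 0
  g_2((1, 0)) = -3
Stationarity residual: grad f(x) + sum_i lambda_i a_i = (0, 0)
  -> stationarity OK
Primal feasibility (all g_i <= 0): OK
Dual feasibility (all lambda_i >= 0): OK
Complementary slackness (lambda_i * g_i(x) = 0 for all i): OK

Verdict: yes, KKT holds.

yes


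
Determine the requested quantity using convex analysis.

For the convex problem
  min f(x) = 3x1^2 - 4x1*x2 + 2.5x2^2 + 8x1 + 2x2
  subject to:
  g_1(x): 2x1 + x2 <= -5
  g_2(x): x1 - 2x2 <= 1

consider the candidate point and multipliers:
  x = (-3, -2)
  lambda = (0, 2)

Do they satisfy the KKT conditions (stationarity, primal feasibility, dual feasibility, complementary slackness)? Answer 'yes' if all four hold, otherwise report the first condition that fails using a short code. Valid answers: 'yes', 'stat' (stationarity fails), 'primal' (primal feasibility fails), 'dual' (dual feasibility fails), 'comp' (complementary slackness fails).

Gradient of f: grad f(x) = Q x + c = (-2, 4)
Constraint values g_i(x) = a_i^T x - b_i:
  g_1((-3, -2)) = -3
  g_2((-3, -2)) = 0
Stationarity residual: grad f(x) + sum_i lambda_i a_i = (0, 0)
  -> stationarity OK
Primal feasibility (all g_i <= 0): OK
Dual feasibility (all lambda_i >= 0): OK
Complementary slackness (lambda_i * g_i(x) = 0 for all i): OK

Verdict: yes, KKT holds.

yes


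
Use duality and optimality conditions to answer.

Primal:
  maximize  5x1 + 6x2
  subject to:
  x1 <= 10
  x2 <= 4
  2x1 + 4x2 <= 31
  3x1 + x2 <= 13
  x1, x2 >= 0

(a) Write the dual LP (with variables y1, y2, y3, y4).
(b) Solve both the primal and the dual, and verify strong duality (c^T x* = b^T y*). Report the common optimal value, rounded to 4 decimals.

The standard primal-dual pair for 'max c^T x s.t. A x <= b, x >= 0' is:
  Dual:  min b^T y  s.t.  A^T y >= c,  y >= 0.

So the dual LP is:
  minimize  10y1 + 4y2 + 31y3 + 13y4
  subject to:
    y1 + 2y3 + 3y4 >= 5
    y2 + 4y3 + y4 >= 6
    y1, y2, y3, y4 >= 0

Solving the primal: x* = (3, 4).
  primal value c^T x* = 39.
Solving the dual: y* = (0, 4.3333, 0, 1.6667).
  dual value b^T y* = 39.
Strong duality: c^T x* = b^T y*. Confirmed.

39


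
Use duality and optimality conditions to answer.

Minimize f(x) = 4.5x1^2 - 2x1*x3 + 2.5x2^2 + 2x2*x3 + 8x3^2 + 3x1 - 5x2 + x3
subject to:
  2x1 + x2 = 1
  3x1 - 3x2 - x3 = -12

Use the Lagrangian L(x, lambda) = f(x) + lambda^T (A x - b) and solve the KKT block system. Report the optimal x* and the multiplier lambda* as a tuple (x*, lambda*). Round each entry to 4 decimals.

Form the Lagrangian:
  L(x, lambda) = (1/2) x^T Q x + c^T x + lambda^T (A x - b)
Stationarity (grad_x L = 0): Q x + c + A^T lambda = 0.
Primal feasibility: A x = b.

This gives the KKT block system:
  [ Q   A^T ] [ x     ]   [-c ]
  [ A    0  ] [ lambda ] = [ b ]

Solving the linear system:
  x*      = (-1.0452, 3.0904, -0.4067)
  lambda* = (-1.3484, 2.7634)
  f(x*)   = 7.7572

x* = (-1.0452, 3.0904, -0.4067), lambda* = (-1.3484, 2.7634)


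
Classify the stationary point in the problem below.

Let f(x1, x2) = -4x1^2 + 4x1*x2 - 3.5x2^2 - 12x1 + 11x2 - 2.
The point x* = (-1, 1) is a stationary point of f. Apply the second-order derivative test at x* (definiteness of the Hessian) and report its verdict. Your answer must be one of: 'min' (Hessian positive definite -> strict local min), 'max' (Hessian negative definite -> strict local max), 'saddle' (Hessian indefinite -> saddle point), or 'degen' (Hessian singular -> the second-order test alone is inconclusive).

Compute the Hessian H = grad^2 f:
  H = [[-8, 4], [4, -7]]
Verify stationarity: grad f(x*) = H x* + g = (0, 0).
Eigenvalues of H: -11.5311, -3.4689.
Both eigenvalues < 0, so H is negative definite -> x* is a strict local max.

max


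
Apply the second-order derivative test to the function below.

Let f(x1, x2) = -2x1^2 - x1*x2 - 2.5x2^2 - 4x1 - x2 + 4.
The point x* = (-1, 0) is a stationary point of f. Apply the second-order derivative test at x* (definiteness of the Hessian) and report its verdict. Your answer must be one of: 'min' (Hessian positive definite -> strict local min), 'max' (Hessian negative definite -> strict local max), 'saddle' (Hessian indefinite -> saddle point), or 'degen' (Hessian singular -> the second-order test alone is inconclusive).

Compute the Hessian H = grad^2 f:
  H = [[-4, -1], [-1, -5]]
Verify stationarity: grad f(x*) = H x* + g = (0, 0).
Eigenvalues of H: -5.618, -3.382.
Both eigenvalues < 0, so H is negative definite -> x* is a strict local max.

max


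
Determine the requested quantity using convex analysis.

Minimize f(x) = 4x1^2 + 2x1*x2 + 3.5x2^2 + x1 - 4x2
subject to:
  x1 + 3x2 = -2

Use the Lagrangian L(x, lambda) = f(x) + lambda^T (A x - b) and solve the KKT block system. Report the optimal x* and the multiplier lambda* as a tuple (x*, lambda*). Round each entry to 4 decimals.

Form the Lagrangian:
  L(x, lambda) = (1/2) x^T Q x + c^T x + lambda^T (A x - b)
Stationarity (grad_x L = 0): Q x + c + A^T lambda = 0.
Primal feasibility: A x = b.

This gives the KKT block system:
  [ Q   A^T ] [ x     ]   [-c ]
  [ A    0  ] [ lambda ] = [ b ]

Solving the linear system:
  x*      = (-0.3433, -0.5522)
  lambda* = (2.8507)
  f(x*)   = 3.7836

x* = (-0.3433, -0.5522), lambda* = (2.8507)


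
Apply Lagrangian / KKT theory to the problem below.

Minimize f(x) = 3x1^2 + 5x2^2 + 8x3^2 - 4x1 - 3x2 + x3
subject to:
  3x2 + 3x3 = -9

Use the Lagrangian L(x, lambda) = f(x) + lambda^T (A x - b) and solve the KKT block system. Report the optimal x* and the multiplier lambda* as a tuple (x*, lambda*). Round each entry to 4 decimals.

Form the Lagrangian:
  L(x, lambda) = (1/2) x^T Q x + c^T x + lambda^T (A x - b)
Stationarity (grad_x L = 0): Q x + c + A^T lambda = 0.
Primal feasibility: A x = b.

This gives the KKT block system:
  [ Q   A^T ] [ x     ]   [-c ]
  [ A    0  ] [ lambda ] = [ b ]

Solving the linear system:
  x*      = (0.6667, -1.6923, -1.3077)
  lambda* = (6.641)
  f(x*)   = 30.4359

x* = (0.6667, -1.6923, -1.3077), lambda* = (6.641)


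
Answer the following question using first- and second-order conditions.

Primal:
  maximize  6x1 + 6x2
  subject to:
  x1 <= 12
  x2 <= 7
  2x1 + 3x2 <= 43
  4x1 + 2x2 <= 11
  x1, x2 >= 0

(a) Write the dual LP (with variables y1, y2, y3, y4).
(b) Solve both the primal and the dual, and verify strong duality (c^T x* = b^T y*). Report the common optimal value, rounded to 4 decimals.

The standard primal-dual pair for 'max c^T x s.t. A x <= b, x >= 0' is:
  Dual:  min b^T y  s.t.  A^T y >= c,  y >= 0.

So the dual LP is:
  minimize  12y1 + 7y2 + 43y3 + 11y4
  subject to:
    y1 + 2y3 + 4y4 >= 6
    y2 + 3y3 + 2y4 >= 6
    y1, y2, y3, y4 >= 0

Solving the primal: x* = (0, 5.5).
  primal value c^T x* = 33.
Solving the dual: y* = (0, 0, 0, 3).
  dual value b^T y* = 33.
Strong duality: c^T x* = b^T y*. Confirmed.

33


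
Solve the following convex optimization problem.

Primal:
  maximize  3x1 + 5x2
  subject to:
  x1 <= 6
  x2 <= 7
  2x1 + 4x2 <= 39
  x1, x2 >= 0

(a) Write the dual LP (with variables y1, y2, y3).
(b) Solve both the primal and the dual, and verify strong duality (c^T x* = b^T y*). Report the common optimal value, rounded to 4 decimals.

The standard primal-dual pair for 'max c^T x s.t. A x <= b, x >= 0' is:
  Dual:  min b^T y  s.t.  A^T y >= c,  y >= 0.

So the dual LP is:
  minimize  6y1 + 7y2 + 39y3
  subject to:
    y1 + 2y3 >= 3
    y2 + 4y3 >= 5
    y1, y2, y3 >= 0

Solving the primal: x* = (6, 6.75).
  primal value c^T x* = 51.75.
Solving the dual: y* = (0.5, 0, 1.25).
  dual value b^T y* = 51.75.
Strong duality: c^T x* = b^T y*. Confirmed.

51.75


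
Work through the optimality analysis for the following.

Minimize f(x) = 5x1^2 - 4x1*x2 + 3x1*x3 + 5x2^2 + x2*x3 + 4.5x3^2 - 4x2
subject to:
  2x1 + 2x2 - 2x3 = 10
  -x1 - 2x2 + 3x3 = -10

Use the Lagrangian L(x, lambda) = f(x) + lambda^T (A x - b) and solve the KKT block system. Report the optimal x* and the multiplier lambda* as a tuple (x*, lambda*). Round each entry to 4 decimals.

Form the Lagrangian:
  L(x, lambda) = (1/2) x^T Q x + c^T x + lambda^T (A x - b)
Stationarity (grad_x L = 0): Q x + c + A^T lambda = 0.
Primal feasibility: A x = b.

This gives the KKT block system:
  [ Q   A^T ] [ x     ]   [-c ]
  [ A    0  ] [ lambda ] = [ b ]

Solving the linear system:
  x*      = (1.6027, 1.7945, -1.6027)
  lambda* = (-1.0753, 1.8904)
  f(x*)   = 11.2397

x* = (1.6027, 1.7945, -1.6027), lambda* = (-1.0753, 1.8904)


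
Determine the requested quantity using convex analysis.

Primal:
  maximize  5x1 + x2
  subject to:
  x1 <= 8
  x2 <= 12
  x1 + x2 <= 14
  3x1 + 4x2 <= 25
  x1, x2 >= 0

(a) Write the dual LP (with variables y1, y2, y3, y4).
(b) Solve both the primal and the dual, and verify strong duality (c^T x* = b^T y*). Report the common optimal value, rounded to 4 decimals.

The standard primal-dual pair for 'max c^T x s.t. A x <= b, x >= 0' is:
  Dual:  min b^T y  s.t.  A^T y >= c,  y >= 0.

So the dual LP is:
  minimize  8y1 + 12y2 + 14y3 + 25y4
  subject to:
    y1 + y3 + 3y4 >= 5
    y2 + y3 + 4y4 >= 1
    y1, y2, y3, y4 >= 0

Solving the primal: x* = (8, 0.25).
  primal value c^T x* = 40.25.
Solving the dual: y* = (4.25, 0, 0, 0.25).
  dual value b^T y* = 40.25.
Strong duality: c^T x* = b^T y*. Confirmed.

40.25


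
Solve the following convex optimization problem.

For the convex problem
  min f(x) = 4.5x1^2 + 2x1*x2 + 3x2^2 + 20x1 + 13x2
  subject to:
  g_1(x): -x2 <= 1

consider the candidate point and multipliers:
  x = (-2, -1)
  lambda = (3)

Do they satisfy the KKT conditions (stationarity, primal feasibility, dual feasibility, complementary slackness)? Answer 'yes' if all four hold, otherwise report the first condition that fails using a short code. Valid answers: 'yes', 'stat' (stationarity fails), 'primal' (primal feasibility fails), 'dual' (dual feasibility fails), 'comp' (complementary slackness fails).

Gradient of f: grad f(x) = Q x + c = (0, 3)
Constraint values g_i(x) = a_i^T x - b_i:
  g_1((-2, -1)) = 0
Stationarity residual: grad f(x) + sum_i lambda_i a_i = (0, 0)
  -> stationarity OK
Primal feasibility (all g_i <= 0): OK
Dual feasibility (all lambda_i >= 0): OK
Complementary slackness (lambda_i * g_i(x) = 0 for all i): OK

Verdict: yes, KKT holds.

yes


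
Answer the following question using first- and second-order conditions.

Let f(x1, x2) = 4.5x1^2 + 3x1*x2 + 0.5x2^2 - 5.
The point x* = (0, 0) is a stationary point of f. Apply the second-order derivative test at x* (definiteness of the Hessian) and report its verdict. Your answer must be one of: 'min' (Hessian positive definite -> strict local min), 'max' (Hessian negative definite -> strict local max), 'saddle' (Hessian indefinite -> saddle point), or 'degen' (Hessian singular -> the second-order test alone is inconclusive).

Compute the Hessian H = grad^2 f:
  H = [[9, 3], [3, 1]]
Verify stationarity: grad f(x*) = H x* + g = (0, 0).
Eigenvalues of H: 0, 10.
H has a zero eigenvalue (singular; positive semidefinite but not definite), so H is neither positive definite, negative definite, nor indefinite. The second-order test alone is inconclusive -> degen.
(Indeed, f is constant along the null direction of H through x*, so x* is not a strict local extremum.)

degen


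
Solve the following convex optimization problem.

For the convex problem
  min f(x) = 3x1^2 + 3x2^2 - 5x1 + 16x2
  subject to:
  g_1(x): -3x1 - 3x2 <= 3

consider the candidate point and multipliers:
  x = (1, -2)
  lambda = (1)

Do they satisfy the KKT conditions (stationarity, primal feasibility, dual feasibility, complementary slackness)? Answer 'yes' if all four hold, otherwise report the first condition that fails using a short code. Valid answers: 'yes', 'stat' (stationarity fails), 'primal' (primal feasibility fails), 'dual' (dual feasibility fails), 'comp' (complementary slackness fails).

Gradient of f: grad f(x) = Q x + c = (1, 4)
Constraint values g_i(x) = a_i^T x - b_i:
  g_1((1, -2)) = 0
Stationarity residual: grad f(x) + sum_i lambda_i a_i = (-2, 1)
  -> stationarity FAILS
Primal feasibility (all g_i <= 0): OK
Dual feasibility (all lambda_i >= 0): OK
Complementary slackness (lambda_i * g_i(x) = 0 for all i): OK

Verdict: the first failing condition is stationarity -> stat.

stat


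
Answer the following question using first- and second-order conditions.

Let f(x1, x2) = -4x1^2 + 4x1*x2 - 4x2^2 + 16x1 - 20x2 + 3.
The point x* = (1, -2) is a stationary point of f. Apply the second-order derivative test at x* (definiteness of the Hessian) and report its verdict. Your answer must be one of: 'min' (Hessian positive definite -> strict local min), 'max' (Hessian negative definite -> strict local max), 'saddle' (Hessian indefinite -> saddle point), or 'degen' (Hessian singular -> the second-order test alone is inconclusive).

Compute the Hessian H = grad^2 f:
  H = [[-8, 4], [4, -8]]
Verify stationarity: grad f(x*) = H x* + g = (0, 0).
Eigenvalues of H: -12, -4.
Both eigenvalues < 0, so H is negative definite -> x* is a strict local max.

max


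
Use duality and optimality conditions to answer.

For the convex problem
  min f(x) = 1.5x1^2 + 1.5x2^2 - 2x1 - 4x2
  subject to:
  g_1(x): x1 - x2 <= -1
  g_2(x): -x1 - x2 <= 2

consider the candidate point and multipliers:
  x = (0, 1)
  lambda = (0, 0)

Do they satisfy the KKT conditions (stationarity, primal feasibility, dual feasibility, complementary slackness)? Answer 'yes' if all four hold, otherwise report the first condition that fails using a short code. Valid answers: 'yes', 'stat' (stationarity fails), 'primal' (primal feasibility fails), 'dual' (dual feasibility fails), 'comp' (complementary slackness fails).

Gradient of f: grad f(x) = Q x + c = (-2, -1)
Constraint values g_i(x) = a_i^T x - b_i:
  g_1((0, 1)) = 0
  g_2((0, 1)) = -3
Stationarity residual: grad f(x) + sum_i lambda_i a_i = (-2, -1)
  -> stationarity FAILS
Primal feasibility (all g_i <= 0): OK
Dual feasibility (all lambda_i >= 0): OK
Complementary slackness (lambda_i * g_i(x) = 0 for all i): OK

Verdict: the first failing condition is stationarity -> stat.

stat


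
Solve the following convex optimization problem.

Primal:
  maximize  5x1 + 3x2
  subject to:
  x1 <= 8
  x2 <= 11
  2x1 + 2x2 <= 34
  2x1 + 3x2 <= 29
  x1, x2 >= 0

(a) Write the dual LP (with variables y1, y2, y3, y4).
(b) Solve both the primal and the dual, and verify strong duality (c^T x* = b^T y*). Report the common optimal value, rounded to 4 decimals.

The standard primal-dual pair for 'max c^T x s.t. A x <= b, x >= 0' is:
  Dual:  min b^T y  s.t.  A^T y >= c,  y >= 0.

So the dual LP is:
  minimize  8y1 + 11y2 + 34y3 + 29y4
  subject to:
    y1 + 2y3 + 2y4 >= 5
    y2 + 2y3 + 3y4 >= 3
    y1, y2, y3, y4 >= 0

Solving the primal: x* = (8, 4.3333).
  primal value c^T x* = 53.
Solving the dual: y* = (3, 0, 0, 1).
  dual value b^T y* = 53.
Strong duality: c^T x* = b^T y*. Confirmed.

53


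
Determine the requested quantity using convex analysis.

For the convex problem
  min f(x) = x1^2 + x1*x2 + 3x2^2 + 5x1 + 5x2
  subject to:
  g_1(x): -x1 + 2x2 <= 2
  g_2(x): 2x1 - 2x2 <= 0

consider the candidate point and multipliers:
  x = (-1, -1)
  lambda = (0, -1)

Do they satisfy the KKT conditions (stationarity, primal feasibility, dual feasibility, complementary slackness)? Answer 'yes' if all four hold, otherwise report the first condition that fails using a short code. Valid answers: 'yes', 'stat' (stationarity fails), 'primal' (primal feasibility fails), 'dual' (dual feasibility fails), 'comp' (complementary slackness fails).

Gradient of f: grad f(x) = Q x + c = (2, -2)
Constraint values g_i(x) = a_i^T x - b_i:
  g_1((-1, -1)) = -3
  g_2((-1, -1)) = 0
Stationarity residual: grad f(x) + sum_i lambda_i a_i = (0, 0)
  -> stationarity OK
Primal feasibility (all g_i <= 0): OK
Dual feasibility (all lambda_i >= 0): FAILS
Complementary slackness (lambda_i * g_i(x) = 0 for all i): OK

Verdict: the first failing condition is dual_feasibility -> dual.

dual


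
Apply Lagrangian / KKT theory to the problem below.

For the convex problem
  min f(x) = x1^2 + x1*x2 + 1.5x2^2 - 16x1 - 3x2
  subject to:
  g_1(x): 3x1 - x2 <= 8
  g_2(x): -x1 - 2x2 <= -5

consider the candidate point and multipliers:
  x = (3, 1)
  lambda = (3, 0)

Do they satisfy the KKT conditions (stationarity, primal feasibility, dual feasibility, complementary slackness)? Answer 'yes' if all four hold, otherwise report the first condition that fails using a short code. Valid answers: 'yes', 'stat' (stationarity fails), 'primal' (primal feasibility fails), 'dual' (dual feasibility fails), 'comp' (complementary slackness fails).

Gradient of f: grad f(x) = Q x + c = (-9, 3)
Constraint values g_i(x) = a_i^T x - b_i:
  g_1((3, 1)) = 0
  g_2((3, 1)) = 0
Stationarity residual: grad f(x) + sum_i lambda_i a_i = (0, 0)
  -> stationarity OK
Primal feasibility (all g_i <= 0): OK
Dual feasibility (all lambda_i >= 0): OK
Complementary slackness (lambda_i * g_i(x) = 0 for all i): OK

Verdict: yes, KKT holds.

yes


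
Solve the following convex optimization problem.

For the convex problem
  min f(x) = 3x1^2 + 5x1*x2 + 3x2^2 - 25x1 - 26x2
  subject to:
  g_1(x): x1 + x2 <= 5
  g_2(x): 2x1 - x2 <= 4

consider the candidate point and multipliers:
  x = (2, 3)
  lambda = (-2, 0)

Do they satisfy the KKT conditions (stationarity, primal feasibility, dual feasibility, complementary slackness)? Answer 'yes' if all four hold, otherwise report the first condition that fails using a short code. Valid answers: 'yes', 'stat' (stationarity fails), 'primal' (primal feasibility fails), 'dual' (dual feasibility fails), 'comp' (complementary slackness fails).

Gradient of f: grad f(x) = Q x + c = (2, 2)
Constraint values g_i(x) = a_i^T x - b_i:
  g_1((2, 3)) = 0
  g_2((2, 3)) = -3
Stationarity residual: grad f(x) + sum_i lambda_i a_i = (0, 0)
  -> stationarity OK
Primal feasibility (all g_i <= 0): OK
Dual feasibility (all lambda_i >= 0): FAILS
Complementary slackness (lambda_i * g_i(x) = 0 for all i): OK

Verdict: the first failing condition is dual_feasibility -> dual.

dual


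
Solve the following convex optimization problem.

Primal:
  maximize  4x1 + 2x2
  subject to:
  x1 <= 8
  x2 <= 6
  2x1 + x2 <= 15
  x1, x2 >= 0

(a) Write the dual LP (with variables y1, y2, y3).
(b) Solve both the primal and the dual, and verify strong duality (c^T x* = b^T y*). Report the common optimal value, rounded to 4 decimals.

The standard primal-dual pair for 'max c^T x s.t. A x <= b, x >= 0' is:
  Dual:  min b^T y  s.t.  A^T y >= c,  y >= 0.

So the dual LP is:
  minimize  8y1 + 6y2 + 15y3
  subject to:
    y1 + 2y3 >= 4
    y2 + y3 >= 2
    y1, y2, y3 >= 0

Solving the primal: x* = (7.5, 0).
  primal value c^T x* = 30.
Solving the dual: y* = (0, 0, 2).
  dual value b^T y* = 30.
Strong duality: c^T x* = b^T y*. Confirmed.

30
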